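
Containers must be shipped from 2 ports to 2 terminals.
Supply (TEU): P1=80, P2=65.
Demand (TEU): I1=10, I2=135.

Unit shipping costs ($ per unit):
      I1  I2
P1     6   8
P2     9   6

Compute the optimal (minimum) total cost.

One minimum-cost allocation:
  P1->I1: 10 × $6 = $60
  P1->I2: 70 × $8 = $560
  P2->I2: 65 × $6 = $390
Total = 60 + 560 + 390 = $1010.
(Supply check: P1 ships 80; P2 ships 65.)

1010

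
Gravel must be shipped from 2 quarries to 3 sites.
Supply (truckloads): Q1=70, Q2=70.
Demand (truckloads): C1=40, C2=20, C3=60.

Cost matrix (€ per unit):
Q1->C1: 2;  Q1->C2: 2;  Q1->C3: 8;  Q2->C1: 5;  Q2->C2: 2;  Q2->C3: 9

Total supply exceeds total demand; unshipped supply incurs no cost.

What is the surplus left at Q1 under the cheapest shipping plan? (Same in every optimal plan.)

An optimal plan:
  Q1–C1: 40 truckloads
  Q1–C3: 30 truckloads
  Q2–C2: 20 truckloads
  Q2–C3: 30 truckloads
Total cost = €630.
Q1 ships 70 of its 70, leaving 0.

0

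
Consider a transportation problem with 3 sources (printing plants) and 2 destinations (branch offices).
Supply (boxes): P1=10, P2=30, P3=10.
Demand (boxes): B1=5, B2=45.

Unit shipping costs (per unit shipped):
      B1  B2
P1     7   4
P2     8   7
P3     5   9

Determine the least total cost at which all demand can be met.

320

A cheapest plan:
  P1–B2: 10 × 4 = 40
  P2–B2: 30 × 7 = 210
  P3–B1: 5 × 5 = 25
  P3–B2: 5 × 9 = 45
Total = 40 + 210 + 25 + 45 = 320.
(Supply check: P1 ships 10; P2 ships 30; P3 ships 10.)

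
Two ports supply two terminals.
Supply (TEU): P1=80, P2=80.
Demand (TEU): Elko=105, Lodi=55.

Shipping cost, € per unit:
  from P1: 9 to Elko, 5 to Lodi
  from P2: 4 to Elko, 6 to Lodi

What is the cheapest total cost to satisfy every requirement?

820

One minimum-cost allocation:
  P1 to Elko: 25 TEU
  P1 to Lodi: 55 TEU
  P2 to Elko: 80 TEU
Total cost = €820.
(Supply check: P1 ships 80; P2 ships 80.)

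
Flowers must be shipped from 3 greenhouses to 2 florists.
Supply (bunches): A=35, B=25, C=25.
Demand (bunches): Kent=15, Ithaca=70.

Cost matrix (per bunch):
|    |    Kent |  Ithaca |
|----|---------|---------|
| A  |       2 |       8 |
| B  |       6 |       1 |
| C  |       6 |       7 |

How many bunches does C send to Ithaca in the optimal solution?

25

Optimal shipments:
  A->Kent: 15 × 2 = 30
  A->Ithaca: 20 × 8 = 160
  B->Ithaca: 25 × 1 = 25
  C->Ithaca: 25 × 7 = 175
Total cost = 390.
So C→Ithaca carries 25 bunches.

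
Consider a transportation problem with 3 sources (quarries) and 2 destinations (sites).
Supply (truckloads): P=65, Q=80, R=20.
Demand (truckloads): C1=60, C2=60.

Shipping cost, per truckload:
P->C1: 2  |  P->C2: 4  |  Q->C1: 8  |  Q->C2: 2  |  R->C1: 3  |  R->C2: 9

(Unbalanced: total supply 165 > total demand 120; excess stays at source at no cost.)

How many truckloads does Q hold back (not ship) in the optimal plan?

An optimal plan:
  P→C1: 60 × 2 = 120
  Q→C2: 60 × 2 = 120
Total cost = 240.
Q ships 60 of its 80, leaving 20.

20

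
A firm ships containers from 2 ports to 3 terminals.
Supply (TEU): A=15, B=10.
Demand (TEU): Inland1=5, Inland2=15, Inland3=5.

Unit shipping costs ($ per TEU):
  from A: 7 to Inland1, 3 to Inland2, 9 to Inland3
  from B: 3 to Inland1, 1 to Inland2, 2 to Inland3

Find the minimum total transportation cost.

Optimal allocation:
  A->Inland2: 15 × $3 = $45
  B->Inland1: 5 × $3 = $15
  B->Inland3: 5 × $2 = $10
Total = 45 + 15 + 10 = $70.
(Supply check: A ships 15; B ships 10.)

70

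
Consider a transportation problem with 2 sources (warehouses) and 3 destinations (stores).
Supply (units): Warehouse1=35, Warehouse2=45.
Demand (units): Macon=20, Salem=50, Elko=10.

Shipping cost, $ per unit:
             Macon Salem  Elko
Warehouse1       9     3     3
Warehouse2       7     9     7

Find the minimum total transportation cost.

450

A cheapest plan:
  Warehouse1 to Salem: 35 × $3 = $105
  Warehouse2 to Macon: 20 × $7 = $140
  Warehouse2 to Salem: 15 × $9 = $135
  Warehouse2 to Elko: 10 × $7 = $70
Total = 105 + 140 + 135 + 70 = $450.
(Supply check: Warehouse1 ships 35; Warehouse2 ships 45.)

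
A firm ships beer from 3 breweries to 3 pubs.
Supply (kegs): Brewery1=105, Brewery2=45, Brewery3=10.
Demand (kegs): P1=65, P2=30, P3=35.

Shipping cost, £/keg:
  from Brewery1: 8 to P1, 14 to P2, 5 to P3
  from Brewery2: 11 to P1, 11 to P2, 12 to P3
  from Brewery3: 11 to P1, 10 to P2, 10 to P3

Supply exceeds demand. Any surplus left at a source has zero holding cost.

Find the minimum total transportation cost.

1015

One minimum-cost allocation:
  Brewery1–P1: 65 × £8 = £520
  Brewery1–P3: 35 × £5 = £175
  Brewery2–P2: 20 × £11 = £220
  Brewery3–P2: 10 × £10 = £100
Total = 520 + 175 + 220 + 100 = £1015.
(Supply check: Brewery1 ships 100; Brewery2 ships 20; Brewery3 ships 10.)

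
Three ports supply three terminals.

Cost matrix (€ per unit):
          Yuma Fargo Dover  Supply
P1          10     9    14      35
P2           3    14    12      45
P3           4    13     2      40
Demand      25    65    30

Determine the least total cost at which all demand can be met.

A cheapest plan:
  P1 to Fargo: 35 × €9 = €315
  P2 to Yuma: 25 × €3 = €75
  P2 to Fargo: 20 × €14 = €280
  P3 to Fargo: 10 × €13 = €130
  P3 to Dover: 30 × €2 = €60
Total = 315 + 75 + 280 + 130 + 60 = €860.

860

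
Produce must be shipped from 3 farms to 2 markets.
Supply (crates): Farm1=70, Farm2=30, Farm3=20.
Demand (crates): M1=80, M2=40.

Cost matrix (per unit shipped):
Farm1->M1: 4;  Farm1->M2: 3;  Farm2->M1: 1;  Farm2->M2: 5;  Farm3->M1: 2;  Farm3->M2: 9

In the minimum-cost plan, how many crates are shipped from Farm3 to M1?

Optimal shipments:
  Farm1->M1: 30 crates
  Farm1->M2: 40 crates
  Farm2->M1: 30 crates
  Farm3->M1: 20 crates
Total cost = 310.
So Farm3→M1 carries 20 crates.

20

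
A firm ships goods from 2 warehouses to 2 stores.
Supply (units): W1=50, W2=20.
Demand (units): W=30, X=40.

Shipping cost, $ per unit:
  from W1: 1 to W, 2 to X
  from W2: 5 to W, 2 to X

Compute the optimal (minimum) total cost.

A cheapest plan:
  W1–W: 30 units
  W1–X: 20 units
  W2–X: 20 units
Total cost = $110.

110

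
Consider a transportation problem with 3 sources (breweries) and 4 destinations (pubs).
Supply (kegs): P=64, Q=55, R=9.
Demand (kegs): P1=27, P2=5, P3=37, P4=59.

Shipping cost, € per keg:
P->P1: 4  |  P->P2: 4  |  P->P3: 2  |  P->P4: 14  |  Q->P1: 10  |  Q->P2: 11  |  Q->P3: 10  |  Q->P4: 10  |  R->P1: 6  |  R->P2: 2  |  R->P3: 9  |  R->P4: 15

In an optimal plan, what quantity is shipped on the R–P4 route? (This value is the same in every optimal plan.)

4

The minimum-cost plan:
  P–P1: 27 × €4 = €108
  P–P3: 37 × €2 = €74
  Q–P4: 55 × €10 = €550
  R–P2: 5 × €2 = €10
  R–P4: 4 × €15 = €60
Total cost = €802.
So R→P4 carries 4 kegs.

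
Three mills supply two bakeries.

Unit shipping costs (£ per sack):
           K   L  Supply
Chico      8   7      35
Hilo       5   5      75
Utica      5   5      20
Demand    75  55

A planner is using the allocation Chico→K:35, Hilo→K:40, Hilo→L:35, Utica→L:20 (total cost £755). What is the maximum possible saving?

Current plan cost = 35·8 + 40·5 + 35·5 + 20·5 = £755.
Optimal plan:
  Chico→L: 35 sacks
  Hilo→K: 55 sacks
  Hilo→L: 20 sacks
  Utica→K: 20 sacks
Optimal cost = £720.
Saving = 755 − 720 = £35.

35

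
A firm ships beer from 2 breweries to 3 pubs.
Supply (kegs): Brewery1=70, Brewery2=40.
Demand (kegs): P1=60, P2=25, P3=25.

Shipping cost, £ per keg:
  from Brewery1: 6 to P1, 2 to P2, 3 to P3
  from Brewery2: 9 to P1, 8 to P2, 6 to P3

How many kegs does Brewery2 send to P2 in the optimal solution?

Optimal shipments:
  Brewery1–P1: 20 × £6 = £120
  Brewery1–P2: 25 × £2 = £50
  Brewery1–P3: 25 × £3 = £75
  Brewery2–P1: 40 × £9 = £360
Total cost = £605.
The route Brewery2→P2 is not used.

0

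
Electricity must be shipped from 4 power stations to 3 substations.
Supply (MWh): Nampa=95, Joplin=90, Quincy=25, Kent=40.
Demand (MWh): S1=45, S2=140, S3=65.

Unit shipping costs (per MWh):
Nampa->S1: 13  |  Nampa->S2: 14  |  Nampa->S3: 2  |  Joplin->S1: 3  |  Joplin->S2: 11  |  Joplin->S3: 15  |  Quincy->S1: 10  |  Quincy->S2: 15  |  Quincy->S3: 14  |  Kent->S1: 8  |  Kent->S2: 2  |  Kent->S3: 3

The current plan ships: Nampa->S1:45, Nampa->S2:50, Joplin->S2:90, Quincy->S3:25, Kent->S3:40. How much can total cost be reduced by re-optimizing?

Current plan cost = 45·13 + 50·14 + 90·11 + 25·14 + 40·3 = 2745.
Optimal plan:
  Nampa→S2: 30 × 14 = 420
  Nampa→S3: 65 × 2 = 130
  Joplin→S1: 45 × 3 = 135
  Joplin→S2: 45 × 11 = 495
  Quincy→S2: 25 × 15 = 375
  Kent→S2: 40 × 2 = 80
Optimal cost = 1635.
Saving = 2745 − 1635 = 1110.

1110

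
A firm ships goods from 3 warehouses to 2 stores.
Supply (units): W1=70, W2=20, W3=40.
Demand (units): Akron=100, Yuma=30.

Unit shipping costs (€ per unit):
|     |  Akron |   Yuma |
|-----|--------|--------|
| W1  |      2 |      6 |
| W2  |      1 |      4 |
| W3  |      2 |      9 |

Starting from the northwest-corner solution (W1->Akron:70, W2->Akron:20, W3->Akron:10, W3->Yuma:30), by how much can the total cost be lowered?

Current plan cost = 70·2 + 20·1 + 10·2 + 30·9 = €450.
Optimal plan:
  W1->Akron: 60 × €2 = €120
  W1->Yuma: 10 × €6 = €60
  W2->Yuma: 20 × €4 = €80
  W3->Akron: 40 × €2 = €80
Optimal cost = €340.
Saving = 450 − 340 = €110.

110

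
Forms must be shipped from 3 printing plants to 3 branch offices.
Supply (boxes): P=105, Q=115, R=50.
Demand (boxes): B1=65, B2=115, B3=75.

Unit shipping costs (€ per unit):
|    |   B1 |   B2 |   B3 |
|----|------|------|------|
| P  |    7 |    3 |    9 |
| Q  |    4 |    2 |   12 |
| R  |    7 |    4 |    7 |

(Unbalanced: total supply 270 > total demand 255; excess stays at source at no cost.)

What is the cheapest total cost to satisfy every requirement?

1130

An optimal shipping plan:
  P–B2: 65 × €3 = €195
  P–B3: 25 × €9 = €225
  Q–B1: 65 × €4 = €260
  Q–B2: 50 × €2 = €100
  R–B3: 50 × €7 = €350
Total = 195 + 225 + 260 + 100 + 350 = €1130.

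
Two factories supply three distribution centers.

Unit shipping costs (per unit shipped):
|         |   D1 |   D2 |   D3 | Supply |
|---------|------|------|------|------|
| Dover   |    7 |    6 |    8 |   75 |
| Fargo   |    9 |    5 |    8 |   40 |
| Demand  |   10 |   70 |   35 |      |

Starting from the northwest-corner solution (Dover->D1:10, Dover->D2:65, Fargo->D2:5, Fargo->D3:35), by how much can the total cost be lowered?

35

Current plan cost = 10·7 + 65·6 + 5·5 + 35·8 = 765.
Optimal plan:
  Dover→D1: 10 × 7 = 70
  Dover→D2: 30 × 6 = 180
  Dover→D3: 35 × 8 = 280
  Fargo→D2: 40 × 5 = 200
Optimal cost = 730.
Saving = 765 − 730 = 35.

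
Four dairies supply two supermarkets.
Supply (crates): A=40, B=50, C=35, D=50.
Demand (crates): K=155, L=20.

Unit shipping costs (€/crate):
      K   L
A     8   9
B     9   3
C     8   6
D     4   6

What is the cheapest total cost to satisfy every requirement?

An optimal shipping plan:
  A to K: 40 crates
  B to K: 30 crates
  B to L: 20 crates
  C to K: 35 crates
  D to K: 50 crates
Total cost = €1130.
(Supply check: A ships 40; B ships 50; C ships 35; D ships 50.)

1130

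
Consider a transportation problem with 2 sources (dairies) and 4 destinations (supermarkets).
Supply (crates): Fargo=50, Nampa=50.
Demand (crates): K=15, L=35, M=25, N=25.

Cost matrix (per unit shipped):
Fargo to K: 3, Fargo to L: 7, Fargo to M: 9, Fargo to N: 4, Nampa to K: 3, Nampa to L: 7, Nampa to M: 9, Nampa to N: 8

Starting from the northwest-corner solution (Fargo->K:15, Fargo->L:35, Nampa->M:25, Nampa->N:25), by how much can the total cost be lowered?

100

Current plan cost = 15·3 + 35·7 + 25·9 + 25·8 = 715.
Optimal plan:
  Fargo->K: 15 × 3 = 45
  Fargo->L: 10 × 7 = 70
  Fargo->N: 25 × 4 = 100
  Nampa->L: 25 × 7 = 175
  Nampa->M: 25 × 9 = 225
Optimal cost = 615.
Saving = 715 − 615 = 100.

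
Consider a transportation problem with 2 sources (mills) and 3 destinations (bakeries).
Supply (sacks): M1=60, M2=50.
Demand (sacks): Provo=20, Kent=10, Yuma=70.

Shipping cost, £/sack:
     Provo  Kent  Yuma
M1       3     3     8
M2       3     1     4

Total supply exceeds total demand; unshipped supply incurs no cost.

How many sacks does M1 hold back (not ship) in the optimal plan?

An optimal plan:
  M1→Provo: 20 × £3 = £60
  M1→Kent: 10 × £3 = £30
  M1→Yuma: 20 × £8 = £160
  M2→Yuma: 50 × £4 = £200
Total cost = £450.
M1 ships 50 of its 60, leaving 10.

10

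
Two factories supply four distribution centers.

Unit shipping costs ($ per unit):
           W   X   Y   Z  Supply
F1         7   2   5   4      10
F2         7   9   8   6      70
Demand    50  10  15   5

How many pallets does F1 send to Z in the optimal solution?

The minimum-cost plan:
  F1 to X: 10 × $2 = $20
  F2 to W: 50 × $7 = $350
  F2 to Y: 15 × $8 = $120
  F2 to Z: 5 × $6 = $30
Total cost = $520.
The route F1→Z is not used.

0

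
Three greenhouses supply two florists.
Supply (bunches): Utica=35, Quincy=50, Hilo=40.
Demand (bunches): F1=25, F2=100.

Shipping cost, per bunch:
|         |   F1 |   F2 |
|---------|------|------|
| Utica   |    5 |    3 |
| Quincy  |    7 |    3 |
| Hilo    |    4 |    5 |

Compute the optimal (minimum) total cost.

One minimum-cost allocation:
  Utica->F2: 35 × 3 = 105
  Quincy->F2: 50 × 3 = 150
  Hilo->F1: 25 × 4 = 100
  Hilo->F2: 15 × 5 = 75
Total = 105 + 150 + 100 + 75 = 430.
(Supply check: Utica ships 35; Quincy ships 50; Hilo ships 40.)

430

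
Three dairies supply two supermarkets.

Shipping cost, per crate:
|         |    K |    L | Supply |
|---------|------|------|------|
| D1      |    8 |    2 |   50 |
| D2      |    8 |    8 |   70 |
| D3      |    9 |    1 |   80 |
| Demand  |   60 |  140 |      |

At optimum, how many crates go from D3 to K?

0

Solving gives:
  D1 to L: 50 × 2 = 100
  D2 to K: 60 × 8 = 480
  D2 to L: 10 × 8 = 80
  D3 to L: 80 × 1 = 80
Total cost = 740.
The route D3→K is not used.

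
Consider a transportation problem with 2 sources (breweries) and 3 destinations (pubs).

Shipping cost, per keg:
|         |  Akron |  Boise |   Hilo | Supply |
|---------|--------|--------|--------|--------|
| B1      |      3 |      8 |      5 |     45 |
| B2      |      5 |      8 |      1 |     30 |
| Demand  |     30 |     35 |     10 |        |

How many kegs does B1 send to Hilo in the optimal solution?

0

Optimal shipments:
  B1–Akron: 30 × 3 = 90
  B1–Boise: 15 × 8 = 120
  B2–Boise: 20 × 8 = 160
  B2–Hilo: 10 × 1 = 10
Total cost = 380.
The route B1→Hilo is not used.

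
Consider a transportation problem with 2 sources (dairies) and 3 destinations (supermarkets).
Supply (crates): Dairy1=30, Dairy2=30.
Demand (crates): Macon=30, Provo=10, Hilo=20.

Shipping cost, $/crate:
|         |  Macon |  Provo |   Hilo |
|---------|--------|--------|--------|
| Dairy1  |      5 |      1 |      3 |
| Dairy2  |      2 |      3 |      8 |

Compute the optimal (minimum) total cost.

130

One minimum-cost allocation:
  Dairy1->Provo: 10 crates
  Dairy1->Hilo: 20 crates
  Dairy2->Macon: 30 crates
Total cost = $130.
(Supply check: Dairy1 ships 30; Dairy2 ships 30.)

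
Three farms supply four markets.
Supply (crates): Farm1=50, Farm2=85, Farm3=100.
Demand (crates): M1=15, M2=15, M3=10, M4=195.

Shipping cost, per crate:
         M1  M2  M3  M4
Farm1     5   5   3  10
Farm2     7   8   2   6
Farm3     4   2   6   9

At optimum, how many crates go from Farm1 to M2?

Optimal shipments:
  Farm1–M3: 10 crates
  Farm1–M4: 40 crates
  Farm2–M4: 85 crates
  Farm3–M1: 15 crates
  Farm3–M2: 15 crates
  Farm3–M4: 70 crates
Total cost = 1660.
The route Farm1→M2 is not used.

0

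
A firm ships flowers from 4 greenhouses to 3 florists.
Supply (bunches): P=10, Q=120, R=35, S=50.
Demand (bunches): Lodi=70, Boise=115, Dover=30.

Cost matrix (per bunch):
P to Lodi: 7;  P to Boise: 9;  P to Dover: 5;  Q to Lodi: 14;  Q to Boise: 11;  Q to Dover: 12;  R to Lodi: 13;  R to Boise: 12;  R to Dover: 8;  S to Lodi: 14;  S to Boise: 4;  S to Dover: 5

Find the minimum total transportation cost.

One minimum-cost allocation:
  P–Lodi: 10 × 7 = 70
  Q–Lodi: 55 × 14 = 770
  Q–Boise: 65 × 11 = 715
  R–Lodi: 5 × 13 = 65
  R–Dover: 30 × 8 = 240
  S–Boise: 50 × 4 = 200
Total = 70 + 770 + 715 + 65 + 240 + 200 = 2060.

2060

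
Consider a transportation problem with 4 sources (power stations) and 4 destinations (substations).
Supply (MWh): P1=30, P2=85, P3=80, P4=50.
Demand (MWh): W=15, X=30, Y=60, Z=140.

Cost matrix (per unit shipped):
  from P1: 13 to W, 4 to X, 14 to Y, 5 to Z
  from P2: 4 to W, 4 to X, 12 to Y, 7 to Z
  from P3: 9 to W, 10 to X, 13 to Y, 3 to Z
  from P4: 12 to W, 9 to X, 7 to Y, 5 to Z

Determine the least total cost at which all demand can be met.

A cheapest plan:
  P1–Z: 30 MWh
  P2–W: 15 MWh
  P2–X: 30 MWh
  P2–Y: 10 MWh
  P2–Z: 30 MWh
  P3–Z: 80 MWh
  P4–Y: 50 MWh
Total cost = 1250.

1250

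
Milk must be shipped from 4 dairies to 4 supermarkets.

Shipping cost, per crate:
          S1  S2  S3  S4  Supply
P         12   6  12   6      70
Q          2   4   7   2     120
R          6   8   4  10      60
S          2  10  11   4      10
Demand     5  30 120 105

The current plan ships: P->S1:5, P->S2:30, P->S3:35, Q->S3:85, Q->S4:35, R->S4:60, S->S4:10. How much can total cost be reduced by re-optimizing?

Current plan cost = 5·12 + 30·6 + 35·12 + 85·7 + 35·2 + 60·10 + 10·4 = 1965.
Optimal plan:
  P–S2: 30 × 6 = 180
  P–S4: 40 × 6 = 240
  Q–S3: 60 × 7 = 420
  Q–S4: 60 × 2 = 120
  R–S3: 60 × 4 = 240
  S–S1: 5 × 2 = 10
  S–S4: 5 × 4 = 20
Optimal cost = 1230.
Saving = 1965 − 1230 = 735.

735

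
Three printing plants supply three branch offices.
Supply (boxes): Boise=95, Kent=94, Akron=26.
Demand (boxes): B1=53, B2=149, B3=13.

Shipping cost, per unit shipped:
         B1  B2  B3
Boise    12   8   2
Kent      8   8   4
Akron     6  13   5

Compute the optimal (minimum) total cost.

1590

Optimal allocation:
  Boise–B2: 82 × 8 = 656
  Boise–B3: 13 × 2 = 26
  Kent–B1: 27 × 8 = 216
  Kent–B2: 67 × 8 = 536
  Akron–B1: 26 × 6 = 156
Total = 656 + 26 + 216 + 536 + 156 = 1590.
(Supply check: Boise ships 95; Kent ships 94; Akron ships 26.)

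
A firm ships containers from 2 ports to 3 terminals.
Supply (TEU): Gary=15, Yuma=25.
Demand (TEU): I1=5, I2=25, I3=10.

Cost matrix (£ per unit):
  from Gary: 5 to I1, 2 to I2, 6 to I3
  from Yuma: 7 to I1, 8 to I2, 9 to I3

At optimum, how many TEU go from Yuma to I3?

10

The minimum-cost plan:
  Gary to I2: 15 × £2 = £30
  Yuma to I1: 5 × £7 = £35
  Yuma to I2: 10 × £8 = £80
  Yuma to I3: 10 × £9 = £90
Total cost = £235.
So Yuma→I3 carries 10 TEU.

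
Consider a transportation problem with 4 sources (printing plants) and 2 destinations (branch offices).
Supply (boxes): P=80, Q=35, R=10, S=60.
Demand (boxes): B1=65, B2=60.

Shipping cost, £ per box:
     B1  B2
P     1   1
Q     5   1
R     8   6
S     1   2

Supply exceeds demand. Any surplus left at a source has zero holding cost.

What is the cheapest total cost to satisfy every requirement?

125

An optimal shipping plan:
  P to B1: 5 boxes
  P to B2: 60 boxes
  S to B1: 60 boxes
Total cost = £125.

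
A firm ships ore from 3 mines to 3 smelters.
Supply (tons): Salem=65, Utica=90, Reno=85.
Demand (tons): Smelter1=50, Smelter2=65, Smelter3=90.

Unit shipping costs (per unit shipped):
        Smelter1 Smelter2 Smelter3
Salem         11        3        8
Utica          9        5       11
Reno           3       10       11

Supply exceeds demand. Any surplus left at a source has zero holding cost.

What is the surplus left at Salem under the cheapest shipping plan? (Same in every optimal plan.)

Minimum-cost shipments:
  Salem→Smelter3: 65 × 8 = 520
  Utica→Smelter2: 65 × 5 = 325
  Utica→Smelter3: 25 × 11 = 275
  Reno→Smelter1: 50 × 3 = 150
Total cost = 1270.
Salem ships 65 of its 65, leaving 0.

0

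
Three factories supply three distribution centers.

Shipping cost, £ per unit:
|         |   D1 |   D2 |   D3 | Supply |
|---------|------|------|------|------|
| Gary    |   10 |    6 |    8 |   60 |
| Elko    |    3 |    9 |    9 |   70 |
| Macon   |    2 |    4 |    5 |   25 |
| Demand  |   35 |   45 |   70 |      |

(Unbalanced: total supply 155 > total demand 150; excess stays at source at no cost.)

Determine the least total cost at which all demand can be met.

890

One minimum-cost allocation:
  Gary->D2: 45 × £6 = £270
  Gary->D3: 15 × £8 = £120
  Elko->D1: 35 × £3 = £105
  Elko->D3: 30 × £9 = £270
  Macon->D3: 25 × £5 = £125
Total = 270 + 120 + 105 + 270 + 125 = £890.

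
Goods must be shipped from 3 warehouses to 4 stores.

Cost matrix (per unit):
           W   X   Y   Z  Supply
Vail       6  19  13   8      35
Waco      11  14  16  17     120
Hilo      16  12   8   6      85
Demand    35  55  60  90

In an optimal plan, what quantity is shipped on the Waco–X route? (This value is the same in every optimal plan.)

55

The minimum-cost plan:
  Vail–Z: 35 × 8 = 280
  Waco–W: 35 × 11 = 385
  Waco–X: 55 × 14 = 770
  Waco–Y: 30 × 16 = 480
  Hilo–Y: 30 × 8 = 240
  Hilo–Z: 55 × 6 = 330
Total cost = 2485.
So Waco→X carries 55 units.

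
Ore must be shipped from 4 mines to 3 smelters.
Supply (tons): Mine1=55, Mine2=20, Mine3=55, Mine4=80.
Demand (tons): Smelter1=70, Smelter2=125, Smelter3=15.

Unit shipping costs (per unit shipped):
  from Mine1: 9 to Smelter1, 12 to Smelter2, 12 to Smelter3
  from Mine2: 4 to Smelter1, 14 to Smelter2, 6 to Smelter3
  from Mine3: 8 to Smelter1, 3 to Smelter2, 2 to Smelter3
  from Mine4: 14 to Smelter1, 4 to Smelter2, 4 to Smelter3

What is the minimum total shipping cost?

1060

An optimal shipping plan:
  Mine1→Smelter1: 50 × 9 = 450
  Mine1→Smelter2: 5 × 12 = 60
  Mine2→Smelter1: 20 × 4 = 80
  Mine3→Smelter2: 40 × 3 = 120
  Mine3→Smelter3: 15 × 2 = 30
  Mine4→Smelter2: 80 × 4 = 320
Total = 450 + 60 + 80 + 120 + 30 + 320 = 1060.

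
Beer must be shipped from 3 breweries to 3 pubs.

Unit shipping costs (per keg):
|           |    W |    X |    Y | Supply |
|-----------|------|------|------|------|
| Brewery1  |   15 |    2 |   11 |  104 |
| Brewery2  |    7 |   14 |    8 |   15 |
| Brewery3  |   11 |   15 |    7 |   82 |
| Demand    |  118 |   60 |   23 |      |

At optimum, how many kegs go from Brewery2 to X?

Optimal shipments:
  Brewery1→W: 21 × 15 = 315
  Brewery1→X: 60 × 2 = 120
  Brewery1→Y: 23 × 11 = 253
  Brewery2→W: 15 × 7 = 105
  Brewery3→W: 82 × 11 = 902
Total cost = 1695.
The route Brewery2→X is not used.

0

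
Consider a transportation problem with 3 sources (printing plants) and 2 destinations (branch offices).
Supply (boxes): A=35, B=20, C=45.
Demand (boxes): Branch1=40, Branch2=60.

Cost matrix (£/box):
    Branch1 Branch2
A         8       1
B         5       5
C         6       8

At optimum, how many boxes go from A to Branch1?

0

Optimal shipments:
  A–Branch2: 35 × £1 = £35
  B–Branch2: 20 × £5 = £100
  C–Branch1: 40 × £6 = £240
  C–Branch2: 5 × £8 = £40
Total cost = £415.
The route A→Branch1 is not used.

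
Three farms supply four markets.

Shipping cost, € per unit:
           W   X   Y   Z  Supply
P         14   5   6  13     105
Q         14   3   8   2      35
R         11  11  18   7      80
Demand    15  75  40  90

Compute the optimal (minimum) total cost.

1265

A cheapest plan:
  P to X: 65 crates
  P to Y: 40 crates
  Q to X: 10 crates
  Q to Z: 25 crates
  R to W: 15 crates
  R to Z: 65 crates
Total cost = €1265.
(Supply check: P ships 105; Q ships 35; R ships 80.)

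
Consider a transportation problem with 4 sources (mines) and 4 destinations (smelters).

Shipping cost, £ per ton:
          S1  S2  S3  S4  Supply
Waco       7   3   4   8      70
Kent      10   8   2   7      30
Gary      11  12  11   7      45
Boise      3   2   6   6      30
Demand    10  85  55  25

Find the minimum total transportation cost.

An optimal shipping plan:
  Waco to S2: 65 × £3 = £195
  Waco to S3: 5 × £4 = £20
  Kent to S3: 30 × £2 = £60
  Gary to S3: 20 × £11 = £220
  Gary to S4: 25 × £7 = £175
  Boise to S1: 10 × £3 = £30
  Boise to S2: 20 × £2 = £40
Total = 195 + 20 + 60 + 220 + 175 + 30 + 40 = £740.

740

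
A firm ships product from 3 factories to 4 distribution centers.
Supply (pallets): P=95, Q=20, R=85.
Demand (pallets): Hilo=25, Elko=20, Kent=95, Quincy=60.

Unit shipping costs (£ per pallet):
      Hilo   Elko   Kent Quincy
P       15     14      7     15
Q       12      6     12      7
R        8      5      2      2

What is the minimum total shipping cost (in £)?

1105

Optimal allocation:
  P→Kent: 95 × £7 = £665
  Q→Elko: 20 × £6 = £120
  R→Hilo: 25 × £8 = £200
  R→Quincy: 60 × £2 = £120
Total = 665 + 120 + 200 + 120 = £1105.
(Supply check: P ships 95; Q ships 20; R ships 85.)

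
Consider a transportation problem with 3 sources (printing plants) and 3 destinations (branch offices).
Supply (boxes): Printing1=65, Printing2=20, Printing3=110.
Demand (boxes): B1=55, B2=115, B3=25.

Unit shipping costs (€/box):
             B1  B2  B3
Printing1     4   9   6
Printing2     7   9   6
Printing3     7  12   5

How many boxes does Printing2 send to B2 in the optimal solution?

Solving gives:
  Printing1–B2: 65 × €9 = €585
  Printing2–B2: 20 × €9 = €180
  Printing3–B1: 55 × €7 = €385
  Printing3–B2: 30 × €12 = €360
  Printing3–B3: 25 × €5 = €125
Total cost = €1635.
So Printing2→B2 carries 20 boxes.

20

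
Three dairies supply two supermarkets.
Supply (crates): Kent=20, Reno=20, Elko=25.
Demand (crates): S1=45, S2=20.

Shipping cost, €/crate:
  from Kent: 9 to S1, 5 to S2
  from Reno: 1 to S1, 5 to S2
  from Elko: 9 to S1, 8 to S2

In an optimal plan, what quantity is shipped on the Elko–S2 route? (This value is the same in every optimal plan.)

0

Optimal shipments:
  Kent–S2: 20 crates
  Reno–S1: 20 crates
  Elko–S1: 25 crates
Total cost = €345.
The route Elko→S2 is not used.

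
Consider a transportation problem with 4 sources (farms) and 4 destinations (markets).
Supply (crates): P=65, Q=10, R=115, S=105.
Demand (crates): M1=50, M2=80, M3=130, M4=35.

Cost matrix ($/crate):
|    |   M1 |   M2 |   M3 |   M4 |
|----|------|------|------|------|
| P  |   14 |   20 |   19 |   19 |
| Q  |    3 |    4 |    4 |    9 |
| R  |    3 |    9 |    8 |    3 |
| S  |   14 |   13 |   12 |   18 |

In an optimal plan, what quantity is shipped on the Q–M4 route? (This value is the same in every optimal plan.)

0

Solving gives:
  P->M1: 50 × $14 = $700
  P->M2: 15 × $20 = $300
  Q->M2: 10 × $4 = $40
  R->M3: 80 × $8 = $640
  R->M4: 35 × $3 = $105
  S->M2: 55 × $13 = $715
  S->M3: 50 × $12 = $600
Total cost = $3100.
The route Q→M4 is not used.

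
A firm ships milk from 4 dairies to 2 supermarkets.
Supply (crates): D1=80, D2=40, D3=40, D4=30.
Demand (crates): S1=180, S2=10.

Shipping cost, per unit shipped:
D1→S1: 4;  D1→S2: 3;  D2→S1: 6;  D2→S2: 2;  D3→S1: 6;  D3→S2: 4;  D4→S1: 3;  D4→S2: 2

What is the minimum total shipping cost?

One minimum-cost allocation:
  D1->S1: 80 × 4 = 320
  D2->S1: 30 × 6 = 180
  D2->S2: 10 × 2 = 20
  D3->S1: 40 × 6 = 240
  D4->S1: 30 × 3 = 90
Total = 320 + 180 + 20 + 240 + 90 = 850.
(Supply check: D1 ships 80; D2 ships 40; D3 ships 40; D4 ships 30.)

850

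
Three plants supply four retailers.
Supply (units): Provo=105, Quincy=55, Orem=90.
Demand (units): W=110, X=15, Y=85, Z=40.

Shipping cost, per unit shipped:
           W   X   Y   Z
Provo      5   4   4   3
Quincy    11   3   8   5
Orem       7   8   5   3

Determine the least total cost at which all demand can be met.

1230

Optimal allocation:
  Provo–W: 105 units
  Quincy–X: 15 units
  Quincy–Z: 40 units
  Orem–W: 5 units
  Orem–Y: 85 units
Total cost = 1230.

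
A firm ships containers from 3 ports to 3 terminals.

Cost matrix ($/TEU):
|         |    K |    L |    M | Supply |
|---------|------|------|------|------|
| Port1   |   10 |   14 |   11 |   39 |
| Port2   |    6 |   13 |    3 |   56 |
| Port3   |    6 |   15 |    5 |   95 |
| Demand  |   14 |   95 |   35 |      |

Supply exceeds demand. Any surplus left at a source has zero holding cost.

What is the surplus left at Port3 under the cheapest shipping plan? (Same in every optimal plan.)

46

Minimum-cost shipments:
  Port1 to L: 39 × $14 = $546
  Port2 to L: 56 × $13 = $728
  Port3 to K: 14 × $6 = $84
  Port3 to M: 35 × $5 = $175
Total cost = $1533.
Port3 ships 49 of its 95, leaving 46.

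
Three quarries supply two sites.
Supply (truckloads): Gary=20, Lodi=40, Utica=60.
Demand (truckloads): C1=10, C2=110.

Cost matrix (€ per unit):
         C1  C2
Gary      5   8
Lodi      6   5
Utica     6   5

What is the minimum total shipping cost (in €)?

630

Optimal allocation:
  Gary→C1: 10 truckloads
  Gary→C2: 10 truckloads
  Lodi→C2: 40 truckloads
  Utica→C2: 60 truckloads
Total cost = €630.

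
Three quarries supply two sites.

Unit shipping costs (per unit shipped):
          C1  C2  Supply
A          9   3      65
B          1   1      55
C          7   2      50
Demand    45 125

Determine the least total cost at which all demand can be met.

One minimum-cost allocation:
  A to C2: 65 truckloads
  B to C1: 45 truckloads
  B to C2: 10 truckloads
  C to C2: 50 truckloads
Total cost = 350.

350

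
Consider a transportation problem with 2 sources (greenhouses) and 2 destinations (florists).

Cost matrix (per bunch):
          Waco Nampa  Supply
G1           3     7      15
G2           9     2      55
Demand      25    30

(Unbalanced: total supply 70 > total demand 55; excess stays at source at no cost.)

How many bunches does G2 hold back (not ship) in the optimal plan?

Minimum-cost shipments:
  G1–Waco: 15 × 3 = 45
  G2–Waco: 10 × 9 = 90
  G2–Nampa: 30 × 2 = 60
Total cost = 195.
G2 ships 40 of its 55, leaving 15.

15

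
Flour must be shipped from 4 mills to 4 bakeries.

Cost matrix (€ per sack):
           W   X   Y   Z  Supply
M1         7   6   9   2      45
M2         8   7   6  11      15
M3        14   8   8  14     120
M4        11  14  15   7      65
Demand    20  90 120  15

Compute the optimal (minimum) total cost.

2065

One minimum-cost allocation:
  M1 to X: 45 × €6 = €270
  M2 to Y: 15 × €6 = €90
  M3 to X: 15 × €8 = €120
  M3 to Y: 105 × €8 = €840
  M4 to W: 20 × €11 = €220
  M4 to X: 30 × €14 = €420
  M4 to Z: 15 × €7 = €105
Total = 270 + 90 + 120 + 840 + 220 + 420 + 105 = €2065.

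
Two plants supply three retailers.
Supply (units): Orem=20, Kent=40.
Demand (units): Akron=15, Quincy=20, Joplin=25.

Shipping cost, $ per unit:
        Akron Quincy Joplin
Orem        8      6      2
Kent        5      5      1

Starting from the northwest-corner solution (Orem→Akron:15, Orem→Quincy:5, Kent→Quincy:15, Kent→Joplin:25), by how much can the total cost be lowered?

30

Current plan cost = 15·8 + 5·6 + 15·5 + 25·1 = $250.
Optimal plan:
  Orem->Quincy: 20 × $6 = $120
  Kent->Akron: 15 × $5 = $75
  Kent->Joplin: 25 × $1 = $25
Optimal cost = $220.
Saving = 250 − 220 = $30.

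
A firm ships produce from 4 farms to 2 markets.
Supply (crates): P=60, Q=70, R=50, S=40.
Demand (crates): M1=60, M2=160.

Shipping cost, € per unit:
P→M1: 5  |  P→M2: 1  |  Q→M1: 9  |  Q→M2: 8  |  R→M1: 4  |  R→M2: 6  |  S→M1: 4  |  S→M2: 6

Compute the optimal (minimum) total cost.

Optimal allocation:
  P–M2: 60 × €1 = €60
  Q–M2: 70 × €8 = €560
  R–M1: 50 × €4 = €200
  S–M1: 10 × €4 = €40
  S–M2: 30 × €6 = €180
Total = 60 + 560 + 200 + 40 + 180 = €1040.
(Supply check: P ships 60; Q ships 70; R ships 50; S ships 40.)

1040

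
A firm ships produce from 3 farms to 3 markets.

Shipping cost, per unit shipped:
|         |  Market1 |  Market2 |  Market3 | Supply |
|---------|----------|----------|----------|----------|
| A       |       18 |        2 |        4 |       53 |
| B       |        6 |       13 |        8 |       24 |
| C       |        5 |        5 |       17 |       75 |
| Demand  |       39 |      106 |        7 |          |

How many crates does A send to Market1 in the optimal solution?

0

Optimal shipments:
  A–Market2: 46 × 2 = 92
  A–Market3: 7 × 4 = 28
  B–Market1: 24 × 6 = 144
  C–Market1: 15 × 5 = 75
  C–Market2: 60 × 5 = 300
Total cost = 639.
The route A→Market1 is not used.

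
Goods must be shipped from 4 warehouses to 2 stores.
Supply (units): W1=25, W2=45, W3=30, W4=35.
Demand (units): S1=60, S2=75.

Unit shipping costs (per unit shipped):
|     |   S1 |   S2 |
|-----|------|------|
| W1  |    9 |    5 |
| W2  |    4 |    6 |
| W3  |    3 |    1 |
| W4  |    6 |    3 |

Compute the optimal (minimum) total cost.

470

One minimum-cost allocation:
  W1→S2: 25 × 5 = 125
  W2→S1: 45 × 4 = 180
  W3→S1: 15 × 3 = 45
  W3→S2: 15 × 1 = 15
  W4→S2: 35 × 3 = 105
Total = 125 + 180 + 45 + 15 + 105 = 470.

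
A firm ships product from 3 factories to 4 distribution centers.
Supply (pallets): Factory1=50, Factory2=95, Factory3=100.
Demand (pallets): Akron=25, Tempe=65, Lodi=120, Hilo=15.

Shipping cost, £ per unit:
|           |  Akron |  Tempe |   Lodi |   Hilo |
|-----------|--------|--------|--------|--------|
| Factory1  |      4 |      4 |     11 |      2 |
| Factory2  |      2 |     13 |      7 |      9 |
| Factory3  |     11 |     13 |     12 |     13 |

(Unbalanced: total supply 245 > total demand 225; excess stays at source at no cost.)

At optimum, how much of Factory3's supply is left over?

Minimum-cost shipments:
  Factory1->Tempe: 35 × £4 = £140
  Factory1->Hilo: 15 × £2 = £30
  Factory2->Akron: 25 × £2 = £50
  Factory2->Lodi: 70 × £7 = £490
  Factory3->Tempe: 30 × £13 = £390
  Factory3->Lodi: 50 × £12 = £600
Total cost = £1700.
Factory3 ships 80 of its 100, leaving 20.

20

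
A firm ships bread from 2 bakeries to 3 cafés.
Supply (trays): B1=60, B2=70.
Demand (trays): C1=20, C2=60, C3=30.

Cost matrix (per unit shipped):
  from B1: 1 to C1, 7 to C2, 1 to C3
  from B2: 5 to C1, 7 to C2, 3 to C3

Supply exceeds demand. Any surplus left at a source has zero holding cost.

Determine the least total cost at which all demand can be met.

A cheapest plan:
  B1–C1: 20 × 1 = 20
  B1–C2: 10 × 7 = 70
  B1–C3: 30 × 1 = 30
  B2–C2: 50 × 7 = 350
Total = 20 + 70 + 30 + 350 = 470.

470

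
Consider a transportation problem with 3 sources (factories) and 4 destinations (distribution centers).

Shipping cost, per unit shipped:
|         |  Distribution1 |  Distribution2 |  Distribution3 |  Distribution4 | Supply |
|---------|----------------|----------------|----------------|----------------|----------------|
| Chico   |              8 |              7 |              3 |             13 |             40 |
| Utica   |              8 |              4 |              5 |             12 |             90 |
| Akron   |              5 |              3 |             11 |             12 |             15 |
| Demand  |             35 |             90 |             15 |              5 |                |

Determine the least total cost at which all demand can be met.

An optimal shipping plan:
  Chico->Distribution1: 20 × 8 = 160
  Chico->Distribution3: 15 × 3 = 45
  Chico->Distribution4: 5 × 13 = 65
  Utica->Distribution2: 90 × 4 = 360
  Akron->Distribution1: 15 × 5 = 75
Total = 160 + 45 + 65 + 360 + 75 = 705.
(Supply check: Chico ships 40; Utica ships 90; Akron ships 15.)

705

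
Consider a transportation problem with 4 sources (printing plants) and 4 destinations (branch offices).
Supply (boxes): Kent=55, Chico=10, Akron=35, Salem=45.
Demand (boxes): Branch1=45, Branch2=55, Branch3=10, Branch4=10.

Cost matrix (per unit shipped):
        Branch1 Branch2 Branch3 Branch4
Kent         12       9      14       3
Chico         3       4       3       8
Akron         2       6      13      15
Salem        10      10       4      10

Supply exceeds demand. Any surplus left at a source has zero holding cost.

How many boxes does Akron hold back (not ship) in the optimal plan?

0

An optimal plan:
  Kent–Branch2: 45 × 9 = 405
  Kent–Branch4: 10 × 3 = 30
  Chico–Branch1: 10 × 3 = 30
  Akron–Branch1: 35 × 2 = 70
  Salem–Branch2: 10 × 10 = 100
  Salem–Branch3: 10 × 4 = 40
Total cost = 675.
Akron ships 35 of its 35, leaving 0.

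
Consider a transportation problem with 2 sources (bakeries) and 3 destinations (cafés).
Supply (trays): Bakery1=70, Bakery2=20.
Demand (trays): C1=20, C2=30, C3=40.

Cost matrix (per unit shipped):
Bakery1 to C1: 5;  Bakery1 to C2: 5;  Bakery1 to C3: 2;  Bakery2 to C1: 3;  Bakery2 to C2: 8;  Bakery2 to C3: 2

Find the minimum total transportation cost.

290

An optimal shipping plan:
  Bakery1→C2: 30 trays
  Bakery1→C3: 40 trays
  Bakery2→C1: 20 trays
Total cost = 290.
(Supply check: Bakery1 ships 70; Bakery2 ships 20.)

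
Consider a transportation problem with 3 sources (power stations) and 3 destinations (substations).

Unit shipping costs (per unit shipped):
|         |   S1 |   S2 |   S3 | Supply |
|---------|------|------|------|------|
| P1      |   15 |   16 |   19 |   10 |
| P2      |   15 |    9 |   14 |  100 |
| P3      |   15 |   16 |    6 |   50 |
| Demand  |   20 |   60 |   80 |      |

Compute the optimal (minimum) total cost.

1560

Optimal allocation:
  P1→S1: 10 × 15 = 150
  P2→S1: 10 × 15 = 150
  P2→S2: 60 × 9 = 540
  P2→S3: 30 × 14 = 420
  P3→S3: 50 × 6 = 300
Total = 150 + 150 + 540 + 420 + 300 = 1560.
(Supply check: P1 ships 10; P2 ships 100; P3 ships 50.)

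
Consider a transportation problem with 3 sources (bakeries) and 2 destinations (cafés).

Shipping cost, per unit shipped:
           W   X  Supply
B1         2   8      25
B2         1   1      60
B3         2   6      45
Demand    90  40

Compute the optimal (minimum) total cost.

An optimal shipping plan:
  B1 to W: 25 trays
  B2 to W: 20 trays
  B2 to X: 40 trays
  B3 to W: 45 trays
Total cost = 200.

200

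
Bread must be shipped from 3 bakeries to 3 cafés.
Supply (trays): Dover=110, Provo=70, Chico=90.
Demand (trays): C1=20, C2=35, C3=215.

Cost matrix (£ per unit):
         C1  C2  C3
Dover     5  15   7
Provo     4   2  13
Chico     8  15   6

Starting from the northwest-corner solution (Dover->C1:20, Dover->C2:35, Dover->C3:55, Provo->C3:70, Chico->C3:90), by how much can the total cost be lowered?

805

Current plan cost = 20·5 + 35·15 + 55·7 + 70·13 + 90·6 = £2460.
Optimal plan:
  Dover->C3: 110 × £7 = £770
  Provo->C1: 20 × £4 = £80
  Provo->C2: 35 × £2 = £70
  Provo->C3: 15 × £13 = £195
  Chico->C3: 90 × £6 = £540
Optimal cost = £1655.
Saving = 2460 − 1655 = £805.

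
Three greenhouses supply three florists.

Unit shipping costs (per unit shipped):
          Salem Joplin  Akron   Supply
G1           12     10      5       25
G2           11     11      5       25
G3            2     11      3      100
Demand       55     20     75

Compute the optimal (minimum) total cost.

A cheapest plan:
  G1→Joplin: 20 × 10 = 200
  G1→Akron: 5 × 5 = 25
  G2→Akron: 25 × 5 = 125
  G3→Salem: 55 × 2 = 110
  G3→Akron: 45 × 3 = 135
Total = 200 + 25 + 125 + 110 + 135 = 595.

595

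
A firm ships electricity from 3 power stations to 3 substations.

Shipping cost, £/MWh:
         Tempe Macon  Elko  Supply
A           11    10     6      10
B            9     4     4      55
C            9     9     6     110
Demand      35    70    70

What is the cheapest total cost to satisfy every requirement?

Optimal allocation:
  A to Elko: 10 × £6 = £60
  B to Macon: 55 × £4 = £220
  C to Tempe: 35 × £9 = £315
  C to Macon: 15 × £9 = £135
  C to Elko: 60 × £6 = £360
Total = 60 + 220 + 315 + 135 + 360 = £1090.

1090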